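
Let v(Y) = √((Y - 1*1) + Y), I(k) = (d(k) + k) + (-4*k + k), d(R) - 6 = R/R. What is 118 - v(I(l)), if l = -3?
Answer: 113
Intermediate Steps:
d(R) = 7 (d(R) = 6 + R/R = 6 + 1 = 7)
I(k) = 7 - 2*k (I(k) = (7 + k) + (-4*k + k) = (7 + k) - 3*k = 7 - 2*k)
v(Y) = √(-1 + 2*Y) (v(Y) = √((Y - 1) + Y) = √((-1 + Y) + Y) = √(-1 + 2*Y))
118 - v(I(l)) = 118 - √(-1 + 2*(7 - 2*(-3))) = 118 - √(-1 + 2*(7 + 6)) = 118 - √(-1 + 2*13) = 118 - √(-1 + 26) = 118 - √25 = 118 - 1*5 = 118 - 5 = 113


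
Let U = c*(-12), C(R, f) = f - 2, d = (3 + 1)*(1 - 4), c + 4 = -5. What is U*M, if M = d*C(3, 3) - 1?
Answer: -1404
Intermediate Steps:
c = -9 (c = -4 - 5 = -9)
d = -12 (d = 4*(-3) = -12)
C(R, f) = -2 + f
M = -13 (M = -12*(-2 + 3) - 1 = -12*1 - 1 = -12 - 1 = -13)
U = 108 (U = -9*(-12) = 108)
U*M = 108*(-13) = -1404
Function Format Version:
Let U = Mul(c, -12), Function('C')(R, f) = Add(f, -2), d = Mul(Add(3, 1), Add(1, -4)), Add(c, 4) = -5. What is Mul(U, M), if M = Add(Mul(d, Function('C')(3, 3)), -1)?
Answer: -1404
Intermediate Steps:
c = -9 (c = Add(-4, -5) = -9)
d = -12 (d = Mul(4, -3) = -12)
Function('C')(R, f) = Add(-2, f)
M = -13 (M = Add(Mul(-12, Add(-2, 3)), -1) = Add(Mul(-12, 1), -1) = Add(-12, -1) = -13)
U = 108 (U = Mul(-9, -12) = 108)
Mul(U, M) = Mul(108, -13) = -1404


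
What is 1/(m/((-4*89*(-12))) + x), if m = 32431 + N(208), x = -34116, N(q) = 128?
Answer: -1424/48570331 ≈ -2.9318e-5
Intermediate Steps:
m = 32559 (m = 32431 + 128 = 32559)
1/(m/((-4*89*(-12))) + x) = 1/(32559/((-4*89*(-12))) - 34116) = 1/(32559/((-356*(-12))) - 34116) = 1/(32559/4272 - 34116) = 1/(32559*(1/4272) - 34116) = 1/(10853/1424 - 34116) = 1/(-48570331/1424) = -1424/48570331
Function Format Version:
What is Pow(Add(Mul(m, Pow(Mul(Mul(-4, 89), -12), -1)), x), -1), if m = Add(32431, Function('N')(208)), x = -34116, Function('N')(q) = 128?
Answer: Rational(-1424, 48570331) ≈ -2.9318e-5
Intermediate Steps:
m = 32559 (m = Add(32431, 128) = 32559)
Pow(Add(Mul(m, Pow(Mul(Mul(-4, 89), -12), -1)), x), -1) = Pow(Add(Mul(32559, Pow(Mul(Mul(-4, 89), -12), -1)), -34116), -1) = Pow(Add(Mul(32559, Pow(Mul(-356, -12), -1)), -34116), -1) = Pow(Add(Mul(32559, Pow(4272, -1)), -34116), -1) = Pow(Add(Mul(32559, Rational(1, 4272)), -34116), -1) = Pow(Add(Rational(10853, 1424), -34116), -1) = Pow(Rational(-48570331, 1424), -1) = Rational(-1424, 48570331)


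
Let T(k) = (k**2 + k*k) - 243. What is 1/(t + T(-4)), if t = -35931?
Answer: -1/36142 ≈ -2.7669e-5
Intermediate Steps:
T(k) = -243 + 2*k**2 (T(k) = (k**2 + k**2) - 243 = 2*k**2 - 243 = -243 + 2*k**2)
1/(t + T(-4)) = 1/(-35931 + (-243 + 2*(-4)**2)) = 1/(-35931 + (-243 + 2*16)) = 1/(-35931 + (-243 + 32)) = 1/(-35931 - 211) = 1/(-36142) = -1/36142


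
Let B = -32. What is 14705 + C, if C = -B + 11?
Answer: 14748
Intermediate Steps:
C = 43 (C = -1*(-32) + 11 = 32 + 11 = 43)
14705 + C = 14705 + 43 = 14748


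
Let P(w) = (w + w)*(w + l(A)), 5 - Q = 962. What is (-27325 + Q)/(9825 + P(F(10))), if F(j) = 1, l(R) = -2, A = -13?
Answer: -28282/9823 ≈ -2.8792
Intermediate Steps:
Q = -957 (Q = 5 - 1*962 = 5 - 962 = -957)
P(w) = 2*w*(-2 + w) (P(w) = (w + w)*(w - 2) = (2*w)*(-2 + w) = 2*w*(-2 + w))
(-27325 + Q)/(9825 + P(F(10))) = (-27325 - 957)/(9825 + 2*1*(-2 + 1)) = -28282/(9825 + 2*1*(-1)) = -28282/(9825 - 2) = -28282/9823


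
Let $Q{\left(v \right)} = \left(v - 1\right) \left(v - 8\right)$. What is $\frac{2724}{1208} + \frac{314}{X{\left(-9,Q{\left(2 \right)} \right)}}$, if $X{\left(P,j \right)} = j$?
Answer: $- \frac{45371}{906} \approx -50.078$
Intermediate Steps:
$Q{\left(v \right)} = \left(-1 + v\right) \left(-8 + v\right)$
$\frac{2724}{1208} + \frac{314}{X{\left(-9,Q{\left(2 \right)} \right)}} = \frac{2724}{1208} + \frac{314}{8 + 2^{2} - 18} = 2724 \cdot \frac{1}{1208} + \frac{314}{8 + 4 - 18} = \frac{681}{302} + \frac{314}{-6} = \frac{681}{302} + 314 \left(- \frac{1}{6}\right) = \frac{681}{302} - \frac{157}{3} = - \frac{45371}{906}$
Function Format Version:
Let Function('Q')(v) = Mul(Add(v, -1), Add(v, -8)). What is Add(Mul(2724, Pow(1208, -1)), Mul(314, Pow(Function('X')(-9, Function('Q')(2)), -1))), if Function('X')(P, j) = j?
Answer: Rational(-45371, 906) ≈ -50.078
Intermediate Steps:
Function('Q')(v) = Mul(Add(-1, v), Add(-8, v))
Add(Mul(2724, Pow(1208, -1)), Mul(314, Pow(Function('X')(-9, Function('Q')(2)), -1))) = Add(Mul(2724, Pow(1208, -1)), Mul(314, Pow(Add(8, Pow(2, 2), Mul(-9, 2)), -1))) = Add(Mul(2724, Rational(1, 1208)), Mul(314, Pow(Add(8, 4, -18), -1))) = Add(Rational(681, 302), Mul(314, Pow(-6, -1))) = Add(Rational(681, 302), Mul(314, Rational(-1, 6))) = Add(Rational(681, 302), Rational(-157, 3)) = Rational(-45371, 906)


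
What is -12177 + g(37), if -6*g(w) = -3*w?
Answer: -24317/2 ≈ -12159.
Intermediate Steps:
g(w) = w/2 (g(w) = -(-1)*w/2 = w/2)
-12177 + g(37) = -12177 + (½)*37 = -12177 + 37/2 = -24317/2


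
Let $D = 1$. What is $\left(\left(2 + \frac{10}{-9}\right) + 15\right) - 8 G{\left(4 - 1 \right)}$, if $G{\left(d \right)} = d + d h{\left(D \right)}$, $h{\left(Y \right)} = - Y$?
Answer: $\frac{143}{9} \approx 15.889$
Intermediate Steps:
$G{\left(d \right)} = 0$ ($G{\left(d \right)} = d + d \left(\left(-1\right) 1\right) = d + d \left(-1\right) = d - d = 0$)
$\left(\left(2 + \frac{10}{-9}\right) + 15\right) - 8 G{\left(4 - 1 \right)} = \left(\left(2 + \frac{10}{-9}\right) + 15\right) - 0 = \left(\left(2 + 10 \left(- \frac{1}{9}\right)\right) + 15\right) + 0 = \left(\left(2 - \frac{10}{9}\right) + 15\right) + 0 = \left(\frac{8}{9} + 15\right) + 0 = \frac{143}{9} + 0 = \frac{143}{9}$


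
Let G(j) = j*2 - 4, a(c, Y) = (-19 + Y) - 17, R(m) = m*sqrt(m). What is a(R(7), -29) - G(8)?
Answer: -77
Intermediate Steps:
R(m) = m**(3/2)
a(c, Y) = -36 + Y
G(j) = -4 + 2*j (G(j) = 2*j - 4 = -4 + 2*j)
a(R(7), -29) - G(8) = (-36 - 29) - (-4 + 2*8) = -65 - (-4 + 16) = -65 - 1*12 = -65 - 12 = -77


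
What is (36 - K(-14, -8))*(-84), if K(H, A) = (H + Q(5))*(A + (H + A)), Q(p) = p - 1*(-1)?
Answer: 17136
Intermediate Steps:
Q(p) = 1 + p (Q(p) = p + 1 = 1 + p)
K(H, A) = (6 + H)*(H + 2*A) (K(H, A) = (H + (1 + 5))*(A + (H + A)) = (H + 6)*(A + (A + H)) = (6 + H)*(H + 2*A))
(36 - K(-14, -8))*(-84) = (36 - ((-14)**2 + 6*(-14) + 12*(-8) + 2*(-8)*(-14)))*(-84) = (36 - (196 - 84 - 96 + 224))*(-84) = (36 - 1*240)*(-84) = (36 - 240)*(-84) = -204*(-84) = 17136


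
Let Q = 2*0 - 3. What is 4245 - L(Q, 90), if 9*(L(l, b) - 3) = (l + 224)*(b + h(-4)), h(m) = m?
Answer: 19172/9 ≈ 2130.2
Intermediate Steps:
Q = -3 (Q = 0 - 3 = -3)
L(l, b) = 3 + (-4 + b)*(224 + l)/9 (L(l, b) = 3 + ((l + 224)*(b - 4))/9 = 3 + ((224 + l)*(-4 + b))/9 = 3 + ((-4 + b)*(224 + l))/9 = 3 + (-4 + b)*(224 + l)/9)
4245 - L(Q, 90) = 4245 - (-869/9 - 4/9*(-3) + (224/9)*90 + (⅑)*90*(-3)) = 4245 - (-869/9 + 4/3 + 2240 - 30) = 4245 - 1*19033/9 = 4245 - 19033/9 = 19172/9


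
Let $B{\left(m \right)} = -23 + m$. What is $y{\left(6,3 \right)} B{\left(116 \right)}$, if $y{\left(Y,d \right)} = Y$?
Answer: $558$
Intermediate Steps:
$y{\left(6,3 \right)} B{\left(116 \right)} = 6 \left(-23 + 116\right) = 6 \cdot 93 = 558$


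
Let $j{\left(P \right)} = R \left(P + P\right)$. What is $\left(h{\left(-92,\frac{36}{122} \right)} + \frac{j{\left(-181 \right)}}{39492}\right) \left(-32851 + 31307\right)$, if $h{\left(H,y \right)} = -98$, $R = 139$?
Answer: $\frac{1513326124}{9873} \approx 1.5328 \cdot 10^{5}$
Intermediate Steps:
$j{\left(P \right)} = 278 P$ ($j{\left(P \right)} = 139 \left(P + P\right) = 139 \cdot 2 P = 278 P$)
$\left(h{\left(-92,\frac{36}{122} \right)} + \frac{j{\left(-181 \right)}}{39492}\right) \left(-32851 + 31307\right) = \left(-98 + \frac{278 \left(-181\right)}{39492}\right) \left(-32851 + 31307\right) = \left(-98 - \frac{25159}{19746}\right) \left(-1544\right) = \left(- \frac{1960267}{19746}\right) \left(-1544\right) = \frac{1513326124}{9873}$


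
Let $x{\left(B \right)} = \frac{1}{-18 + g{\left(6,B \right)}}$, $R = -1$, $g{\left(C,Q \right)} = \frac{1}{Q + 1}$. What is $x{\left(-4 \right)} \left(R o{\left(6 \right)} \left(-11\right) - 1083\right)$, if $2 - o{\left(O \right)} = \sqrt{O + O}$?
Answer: $\frac{3183}{55} + \frac{6 \sqrt{3}}{5} \approx 59.951$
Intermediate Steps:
$g{\left(C,Q \right)} = \frac{1}{1 + Q}$
$x{\left(B \right)} = \frac{1}{-18 + \frac{1}{1 + B}}$
$o{\left(O \right)} = 2 - \sqrt{2} \sqrt{O}$ ($o{\left(O \right)} = 2 - \sqrt{O + O} = 2 - \sqrt{2 O} = 2 - \sqrt{2} \sqrt{O}$)
$x{\left(-4 \right)} \left(R o{\left(6 \right)} \left(-11\right) - 1083\right) = \frac{-1 - -4}{17 + 18 \left(-4\right)} \left(- (2 - \sqrt{2} \sqrt{6}) \left(-11\right) - 1083\right) = \frac{-1 + 4}{17 - 72} \left(- (2 - 2 \sqrt{3}) \left(-11\right) - 1083\right) = \frac{1}{-55} \cdot 3 \left(\left(-2 + 2 \sqrt{3}\right) \left(-11\right) - 1083\right) = \left(- \frac{1}{55}\right) 3 \left(\left(22 - 22 \sqrt{3}\right) - 1083\right) = - \frac{3 \left(-1061 - 22 \sqrt{3}\right)}{55} = \frac{3183}{55} + \frac{6 \sqrt{3}}{5}$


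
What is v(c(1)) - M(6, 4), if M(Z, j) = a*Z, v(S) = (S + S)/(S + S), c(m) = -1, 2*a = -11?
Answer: 34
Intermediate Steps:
a = -11/2 (a = (½)*(-11) = -11/2 ≈ -5.5000)
v(S) = 1 (v(S) = (2*S)/((2*S)) = (2*S)*(1/(2*S)) = 1)
M(Z, j) = -11*Z/2
v(c(1)) - M(6, 4) = 1 - (-11)*6/2 = 1 - 1*(-33) = 1 + 33 = 34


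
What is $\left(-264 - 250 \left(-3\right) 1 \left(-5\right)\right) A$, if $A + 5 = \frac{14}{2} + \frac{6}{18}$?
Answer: $-9366$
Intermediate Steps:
$A = \frac{7}{3}$ ($A = -5 + \left(\frac{14}{2} + \frac{6}{18}\right) = -5 + \left(14 \cdot \frac{1}{2} + 6 \cdot \frac{1}{18}\right) = -5 + \left(7 + \frac{1}{3}\right) = -5 + \frac{22}{3} = \frac{7}{3} \approx 2.3333$)
$\left(-264 - 250 \left(-3\right) 1 \left(-5\right)\right) A = \left(-264 - 250 \left(-3\right) 1 \left(-5\right)\right) \frac{7}{3} = \left(-264 - 250 \left(\left(-3\right) \left(-5\right)\right)\right) \frac{7}{3} = \left(-264 - 3750\right) \frac{7}{3} = \left(-4014\right) \frac{7}{3} = -9366$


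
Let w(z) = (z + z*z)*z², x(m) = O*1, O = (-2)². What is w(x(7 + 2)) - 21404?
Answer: -21084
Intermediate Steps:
O = 4
x(m) = 4 (x(m) = 4*1 = 4)
w(z) = z²*(z + z²) (w(z) = (z + z²)*z² = z²*(z + z²))
w(x(7 + 2)) - 21404 = 4³*(1 + 4) - 21404 = 64*5 - 21404 = 320 - 21404 = -21084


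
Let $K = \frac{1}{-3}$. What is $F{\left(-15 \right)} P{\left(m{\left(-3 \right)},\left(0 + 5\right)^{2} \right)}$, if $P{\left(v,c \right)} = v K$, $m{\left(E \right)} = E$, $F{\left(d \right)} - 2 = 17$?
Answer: $19$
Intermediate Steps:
$F{\left(d \right)} = 19$ ($F{\left(d \right)} = 2 + 17 = 19$)
$K = - \frac{1}{3} \approx -0.33333$
$P{\left(v,c \right)} = - \frac{v}{3}$ ($P{\left(v,c \right)} = v \left(- \frac{1}{3}\right) = - \frac{v}{3}$)
$F{\left(-15 \right)} P{\left(m{\left(-3 \right)},\left(0 + 5\right)^{2} \right)} = 19 \left(\left(- \frac{1}{3}\right) \left(-3\right)\right) = 19 \cdot 1 = 19$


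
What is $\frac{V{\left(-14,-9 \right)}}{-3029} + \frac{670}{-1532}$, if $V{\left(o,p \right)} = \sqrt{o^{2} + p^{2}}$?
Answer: $- \frac{335}{766} - \frac{\sqrt{277}}{3029} \approx -0.44283$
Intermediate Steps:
$\frac{V{\left(-14,-9 \right)}}{-3029} + \frac{670}{-1532} = \frac{\sqrt{\left(-14\right)^{2} + \left(-9\right)^{2}}}{-3029} + \frac{670}{-1532} = \sqrt{196 + 81} \left(- \frac{1}{3029}\right) + 670 \left(- \frac{1}{1532}\right) = \sqrt{277} \left(- \frac{1}{3029}\right) - \frac{335}{766} = - \frac{\sqrt{277}}{3029} - \frac{335}{766} = - \frac{335}{766} - \frac{\sqrt{277}}{3029}$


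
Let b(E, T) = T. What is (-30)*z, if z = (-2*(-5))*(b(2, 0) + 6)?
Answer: -1800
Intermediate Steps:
z = 60 (z = (-2*(-5))*(0 + 6) = 10*6 = 60)
(-30)*z = -30*60 = -1800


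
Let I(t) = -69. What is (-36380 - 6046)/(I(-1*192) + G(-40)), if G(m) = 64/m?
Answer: 212130/353 ≈ 600.93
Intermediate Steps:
(-36380 - 6046)/(I(-1*192) + G(-40)) = (-36380 - 6046)/(-69 + 64/(-40)) = -42426/(-69 + 64*(-1/40)) = -42426/(-69 - 8/5) = -42426/(-353/5) = -42426*(-5/353) = 212130/353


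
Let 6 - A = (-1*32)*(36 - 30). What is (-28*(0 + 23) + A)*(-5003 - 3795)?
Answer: 3923908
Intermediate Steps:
A = 198 (A = 6 - (-1*32)*(36 - 30) = 6 - (-32)*6 = 6 - 1*(-192) = 6 + 192 = 198)
(-28*(0 + 23) + A)*(-5003 - 3795) = (-28*(0 + 23) + 198)*(-5003 - 3795) = (-28*23 + 198)*(-8798) = (-644 + 198)*(-8798) = -446*(-8798) = 3923908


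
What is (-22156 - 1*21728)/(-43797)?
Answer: 14628/14599 ≈ 1.0020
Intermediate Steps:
(-22156 - 1*21728)/(-43797) = (-22156 - 21728)*(-1/43797) = -43884*(-1/43797) = 14628/14599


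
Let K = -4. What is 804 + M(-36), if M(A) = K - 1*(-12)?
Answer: 812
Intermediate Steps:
M(A) = 8 (M(A) = -4 - 1*(-12) = -4 + 12 = 8)
804 + M(-36) = 804 + 8 = 812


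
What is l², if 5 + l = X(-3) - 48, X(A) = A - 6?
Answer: 3844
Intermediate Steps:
X(A) = -6 + A
l = -62 (l = -5 + ((-6 - 3) - 48) = -5 + (-9 - 48) = -5 - 57 = -62)
l² = (-62)² = 3844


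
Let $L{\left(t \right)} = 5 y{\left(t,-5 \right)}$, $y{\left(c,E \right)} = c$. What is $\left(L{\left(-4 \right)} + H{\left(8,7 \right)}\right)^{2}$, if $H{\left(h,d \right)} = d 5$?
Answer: $225$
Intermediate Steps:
$H{\left(h,d \right)} = 5 d$
$L{\left(t \right)} = 5 t$
$\left(L{\left(-4 \right)} + H{\left(8,7 \right)}\right)^{2} = \left(5 \left(-4\right) + 5 \cdot 7\right)^{2} = \left(-20 + 35\right)^{2} = 15^{2} = 225$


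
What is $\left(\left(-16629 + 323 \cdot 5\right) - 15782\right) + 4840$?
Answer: $-25956$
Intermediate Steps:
$\left(\left(-16629 + 323 \cdot 5\right) - 15782\right) + 4840 = \left(\left(-16629 + 1615\right) - 15782\right) + 4840 = \left(-15014 - 15782\right) + 4840 = -30796 + 4840 = -25956$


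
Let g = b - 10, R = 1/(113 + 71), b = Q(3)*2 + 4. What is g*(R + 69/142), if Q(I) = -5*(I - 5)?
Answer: 44933/6532 ≈ 6.8789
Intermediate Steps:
Q(I) = 25 - 5*I (Q(I) = -5*(-5 + I) = 25 - 5*I)
b = 24 (b = (25 - 5*3)*2 + 4 = (25 - 15)*2 + 4 = 10*2 + 4 = 20 + 4 = 24)
R = 1/184 ≈ 0.0054348
g = 14 (g = 24 - 10 = 14)
g*(R + 69/142) = 14*(1/184 + 69/142) = 14*(6419/13064) = 44933/6532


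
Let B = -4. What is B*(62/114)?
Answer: -124/57 ≈ -2.1754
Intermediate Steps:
B*(62/114) = -248/114 = -4*31/57 = -124/57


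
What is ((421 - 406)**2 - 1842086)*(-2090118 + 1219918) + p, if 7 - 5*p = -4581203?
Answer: 1602788358442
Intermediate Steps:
p = 916242 (p = 7/5 - 1/5*(-4581203) = 7/5 + 4581203/5 = 916242)
((421 - 406)**2 - 1842086)*(-2090118 + 1219918) + p = ((421 - 406)**2 - 1842086)*(-2090118 + 1219918) + 916242 = (15**2 - 1842086)*(-870200) + 916242 = (225 - 1842086)*(-870200) + 916242 = -1841861*(-870200) + 916242 = 1602787442200 + 916242 = 1602788358442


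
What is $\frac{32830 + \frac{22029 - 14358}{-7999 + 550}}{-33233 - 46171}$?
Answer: $- \frac{81514333}{197160132} \approx -0.41344$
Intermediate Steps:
$\frac{32830 + \frac{22029 - 14358}{-7999 + 550}}{-33233 - 46171} = \frac{32830 + \frac{7671}{-7449}}{-79404} = \left(32830 + 7671 \left(- \frac{1}{7449}\right)\right) \left(- \frac{1}{79404}\right) = \left(32830 - \frac{2557}{2483}\right) \left(- \frac{1}{79404}\right) = \frac{81514333}{2483} \left(- \frac{1}{79404}\right) = - \frac{81514333}{197160132}$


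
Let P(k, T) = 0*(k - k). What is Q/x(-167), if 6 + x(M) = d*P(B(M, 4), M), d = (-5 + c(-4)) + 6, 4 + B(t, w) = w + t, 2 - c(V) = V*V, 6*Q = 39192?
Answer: -3266/3 ≈ -1088.7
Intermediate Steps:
Q = 6532 (Q = (1/6)*39192 = 6532)
c(V) = 2 - V**2 (c(V) = 2 - V*V = 2 - V**2)
B(t, w) = -4 + t + w (B(t, w) = -4 + (w + t) = -4 + (t + w) = -4 + t + w)
P(k, T) = 0 (P(k, T) = 0*0 = 0)
d = -13 (d = (-5 + (2 - 1*(-4)**2)) + 6 = (-5 + (2 - 1*16)) + 6 = (-5 + (2 - 16)) + 6 = (-5 - 14) + 6 = -19 + 6 = -13)
x(M) = -6 (x(M) = -6 - 13*0 = -6 + 0 = -6)
Q/x(-167) = 6532/(-6) = 6532*(-1/6) = -3266/3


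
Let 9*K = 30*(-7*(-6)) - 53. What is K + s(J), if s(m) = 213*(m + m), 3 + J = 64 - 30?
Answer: 120061/9 ≈ 13340.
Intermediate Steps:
J = 31 (J = -3 + (64 - 30) = -3 + 34 = 31)
s(m) = 426*m (s(m) = 213*(2*m) = 426*m)
K = 1207/9 (K = (30*(-7*(-6)) - 53)/9 = (30*42 - 53)/9 = (1260 - 53)/9 = (1/9)*1207 = 1207/9 ≈ 134.11)
K + s(J) = 1207/9 + 426*31 = 1207/9 + 13206 = 120061/9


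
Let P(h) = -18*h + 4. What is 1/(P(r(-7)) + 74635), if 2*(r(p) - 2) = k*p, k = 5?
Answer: 1/74918 ≈ 1.3348e-5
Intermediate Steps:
r(p) = 2 + 5*p/2 (r(p) = 2 + (5*p)/2 = 2 + 5*p/2)
P(h) = 4 - 18*h
1/(P(r(-7)) + 74635) = 1/((4 - 18*(2 + (5/2)*(-7))) + 74635) = 1/((4 - 18*(2 - 35/2)) + 74635) = 1/((4 - 18*(-31/2)) + 74635) = 1/((4 + 279) + 74635) = 1/(283 + 74635) = 1/74918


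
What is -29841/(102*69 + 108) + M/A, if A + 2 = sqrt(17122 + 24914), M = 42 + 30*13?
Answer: -26002141/6257514 + 54*sqrt(10509)/2627 ≈ -2.0481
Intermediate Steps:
M = 432 (M = 42 + 390 = 432)
A = -2 + 2*sqrt(10509) (A = -2 + sqrt(17122 + 24914) = -2 + sqrt(42036) = -2 + 2*sqrt(10509) ≈ 203.03)
-29841/(102*69 + 108) + M/A = -29841/(102*69 + 108) + 432/(-2 + 2*sqrt(10509)) = -29841/(7038 + 108) + 432/(-2 + 2*sqrt(10509)) = -29841/7146 + 432/(-2 + 2*sqrt(10509)) = -29841*1/7146 + 432/(-2 + 2*sqrt(10509)) = -9947/2382 + 432/(-2 + 2*sqrt(10509))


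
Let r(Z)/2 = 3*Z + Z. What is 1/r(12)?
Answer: 1/96 ≈ 0.010417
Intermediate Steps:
r(Z) = 8*Z (r(Z) = 2*(3*Z + Z) = 2*(4*Z) = 8*Z)
1/r(12) = 1/(8*12) = 1/96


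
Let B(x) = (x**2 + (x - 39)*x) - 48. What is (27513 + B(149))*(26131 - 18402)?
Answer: 510546824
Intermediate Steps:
B(x) = -48 + x**2 + x*(-39 + x) (B(x) = (x**2 + (-39 + x)*x) - 48 = (x**2 + x*(-39 + x)) - 48 = -48 + x**2 + x*(-39 + x))
(27513 + B(149))*(26131 - 18402) = (27513 + (-48 - 39*149 + 2*149**2))*(26131 - 18402) = (27513 + (-48 - 5811 + 2*22201))*7729 = (27513 + (-48 - 5811 + 44402))*7729 = (27513 + 38543)*7729 = 66056*7729 = 510546824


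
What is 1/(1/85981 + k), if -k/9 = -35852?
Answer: 85981/27743317309 ≈ 3.0992e-6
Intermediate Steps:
k = 322668 (k = -9*(-35852) = 322668)
1/(1/85981 + k) = 1/(1/85981 + 322668) = 1/(27743317309/85981) = 85981/27743317309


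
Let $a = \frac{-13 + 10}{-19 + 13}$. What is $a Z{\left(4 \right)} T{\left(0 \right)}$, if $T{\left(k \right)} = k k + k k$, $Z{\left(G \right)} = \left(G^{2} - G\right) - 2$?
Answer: $0$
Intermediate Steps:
$Z{\left(G \right)} = -2 + G^{2} - G$
$a = \frac{1}{2}$ ($a = - \frac{3}{-6} = \left(-3\right) \left(- \frac{1}{6}\right) = \frac{1}{2} \approx 0.5$)
$T{\left(k \right)} = 2 k^{2}$ ($T{\left(k \right)} = k^{2} + k^{2} = 2 k^{2}$)
$a Z{\left(4 \right)} T{\left(0 \right)} = \frac{-2 + 4^{2} - 4}{2} \cdot 2 \cdot 0^{2} = \frac{-2 + 16 - 4}{2} \cdot 2 \cdot 0 = \frac{1}{2} \cdot 10 \cdot 0 = 5 \cdot 0 = 0$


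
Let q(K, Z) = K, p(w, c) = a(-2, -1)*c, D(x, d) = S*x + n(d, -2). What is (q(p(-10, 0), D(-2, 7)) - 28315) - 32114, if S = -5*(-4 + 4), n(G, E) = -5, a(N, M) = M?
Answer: -60429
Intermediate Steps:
S = 0 (S = -5*0 = 0)
D(x, d) = -5 (D(x, d) = 0*x - 5 = 0 - 5 = -5)
p(w, c) = -c
(q(p(-10, 0), D(-2, 7)) - 28315) - 32114 = (-1*0 - 28315) - 32114 = (0 - 28315) - 32114 = -28315 - 32114 = -60429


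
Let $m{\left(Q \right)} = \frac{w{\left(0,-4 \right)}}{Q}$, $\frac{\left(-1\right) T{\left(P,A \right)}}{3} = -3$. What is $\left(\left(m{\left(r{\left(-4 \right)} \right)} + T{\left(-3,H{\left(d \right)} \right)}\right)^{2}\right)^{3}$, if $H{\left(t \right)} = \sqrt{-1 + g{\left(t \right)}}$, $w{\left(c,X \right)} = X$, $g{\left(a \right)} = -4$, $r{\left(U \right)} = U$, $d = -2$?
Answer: $1000000$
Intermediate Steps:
$H{\left(t \right)} = i \sqrt{5}$ ($H{\left(t \right)} = \sqrt{-1 - 4} = \sqrt{-5} = i \sqrt{5}$)
$T{\left(P,A \right)} = 9$ ($T{\left(P,A \right)} = \left(-3\right) \left(-3\right) = 9$)
$m{\left(Q \right)} = - \frac{4}{Q}$
$\left(\left(m{\left(r{\left(-4 \right)} \right)} + T{\left(-3,H{\left(d \right)} \right)}\right)^{2}\right)^{3} = \left(\left(- \frac{4}{-4} + 9\right)^{2}\right)^{3} = \left(\left(\left(-4\right) \left(- \frac{1}{4}\right) + 9\right)^{2}\right)^{3} = \left(\left(1 + 9\right)^{2}\right)^{3} = \left(10^{2}\right)^{3} = 100^{3} = 1000000$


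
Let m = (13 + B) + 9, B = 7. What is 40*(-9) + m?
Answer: -331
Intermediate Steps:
m = 29 (m = (13 + 7) + 9 = 20 + 9 = 29)
40*(-9) + m = 40*(-9) + 29 = -360 + 29 = -331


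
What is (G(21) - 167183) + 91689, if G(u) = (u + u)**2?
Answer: -73730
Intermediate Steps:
G(u) = 4*u**2 (G(u) = (2*u)**2 = 4*u**2)
(G(21) - 167183) + 91689 = (4*21**2 - 167183) + 91689 = (4*441 - 167183) + 91689 = (1764 - 167183) + 91689 = -165419 + 91689 = -73730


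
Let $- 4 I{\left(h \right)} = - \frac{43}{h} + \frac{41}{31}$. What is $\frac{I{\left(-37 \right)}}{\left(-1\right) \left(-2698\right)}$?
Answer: $- \frac{75}{325748} \approx -0.00023024$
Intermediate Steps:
$I{\left(h \right)} = - \frac{41}{124} + \frac{43}{4 h}$ ($I{\left(h \right)} = - \frac{- \frac{43}{h} + \frac{41}{31}}{4} = - \frac{\frac{41}{31} - \frac{43}{h}}{4} = - \frac{41}{124} + \frac{43}{4 h}$)
$\frac{I{\left(-37 \right)}}{\left(-1\right) \left(-2698\right)} = \frac{\frac{1}{124} \frac{1}{-37} \left(1333 - -1517\right)}{\left(-1\right) \left(-2698\right)} = \frac{\frac{1}{124} \left(- \frac{1}{37}\right) \left(1333 + 1517\right)}{2698} = \frac{1}{124} \left(- \frac{1}{37}\right) 2850 \cdot \frac{1}{2698} = \left(- \frac{1425}{2294}\right) \frac{1}{2698} = - \frac{75}{325748}$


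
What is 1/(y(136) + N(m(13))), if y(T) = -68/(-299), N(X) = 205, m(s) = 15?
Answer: 299/61363 ≈ 0.0048726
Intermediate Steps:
y(T) = 68/299 (y(T) = -68*(-1/299) = 68/299)
1/(y(136) + N(m(13))) = 1/(68/299 + 205) = 1/(61363/299) = 299/61363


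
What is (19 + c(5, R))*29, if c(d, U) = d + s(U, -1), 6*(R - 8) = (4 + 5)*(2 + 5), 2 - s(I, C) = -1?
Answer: 783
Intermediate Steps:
s(I, C) = 3 (s(I, C) = 2 - 1*(-1) = 2 + 1 = 3)
R = 37/2 (R = 8 + ((4 + 5)*(2 + 5))/6 = 8 + (9*7)/6 = 8 + (1/6)*63 = 8 + 21/2 = 37/2 ≈ 18.500)
c(d, U) = 3 + d (c(d, U) = d + 3 = 3 + d)
(19 + c(5, R))*29 = (19 + (3 + 5))*29 = (19 + 8)*29 = 27*29 = 783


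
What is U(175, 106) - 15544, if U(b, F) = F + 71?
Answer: -15367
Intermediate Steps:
U(b, F) = 71 + F
U(175, 106) - 15544 = (71 + 106) - 15544 = 177 - 15544 = -15367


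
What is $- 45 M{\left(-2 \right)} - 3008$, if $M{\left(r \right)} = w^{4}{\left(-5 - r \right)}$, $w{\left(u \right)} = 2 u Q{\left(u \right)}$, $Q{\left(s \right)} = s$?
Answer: $-4726928$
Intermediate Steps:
$w{\left(u \right)} = 2 u^{2}$ ($w{\left(u \right)} = 2 u u = 2 u^{2}$)
$M{\left(r \right)} = 16 \left(-5 - r\right)^{8}$ ($M{\left(r \right)} = \left(2 \left(-5 - r\right)^{2}\right)^{4} = 16 \left(-5 - r\right)^{8}$)
$- 45 M{\left(-2 \right)} - 3008 = - 45 \cdot 16 \left(5 - 2\right)^{8} - 3008 = - 45 \cdot 16 \cdot 3^{8} - 3008 = - 45 \cdot 16 \cdot 6561 - 3008 = \left(-45\right) 104976 - 3008 = -4723920 - 3008 = -4726928$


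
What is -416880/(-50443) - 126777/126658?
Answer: 6629453547/912715642 ≈ 7.2634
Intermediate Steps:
-416880/(-50443) - 126777/126658 = -416880*(-1/50443) - 126777*1/126658 = 416880/50443 - 18111/18094 = 6629453547/912715642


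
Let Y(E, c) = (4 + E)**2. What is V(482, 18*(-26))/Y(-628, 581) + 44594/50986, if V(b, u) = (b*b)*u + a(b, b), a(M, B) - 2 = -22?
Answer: -53136771457/190891584 ≈ -278.36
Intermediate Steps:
a(M, B) = -20 (a(M, B) = 2 - 22 = -20)
V(b, u) = -20 + u*b**2 (V(b, u) = (b*b)*u - 20 = b**2*u - 20 = u*b**2 - 20 = -20 + u*b**2)
V(482, 18*(-26))/Y(-628, 581) + 44594/50986 = (-20 + (18*(-26))*482**2)/((4 - 628)**2) + 44594/50986 = (-20 - 468*232324)/((-624)**2) + 44594*(1/50986) = (-20 - 108727632)/389376 + 22297/25493 = -108727652*1/389376 + 22297/25493 = -27181913/97344 + 22297/25493 = -53136771457/190891584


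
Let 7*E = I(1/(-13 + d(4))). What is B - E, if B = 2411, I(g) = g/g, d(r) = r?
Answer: 16876/7 ≈ 2410.9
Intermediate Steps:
I(g) = 1
E = 1/7 (E = (1/7)*1 = 1/7 ≈ 0.14286)
B - E = 2411 - 1*1/7 = 2411 - 1/7 = 16876/7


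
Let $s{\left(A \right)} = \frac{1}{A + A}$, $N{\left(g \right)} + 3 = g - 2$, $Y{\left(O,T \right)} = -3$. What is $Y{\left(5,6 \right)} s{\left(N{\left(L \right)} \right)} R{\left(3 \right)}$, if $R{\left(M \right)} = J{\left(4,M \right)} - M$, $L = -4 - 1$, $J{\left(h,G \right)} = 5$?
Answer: $\frac{3}{10} \approx 0.3$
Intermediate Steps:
$L = -5$
$N{\left(g \right)} = -5 + g$ ($N{\left(g \right)} = -3 + \left(g - 2\right) = -3 + \left(-2 + g\right) = -5 + g$)
$R{\left(M \right)} = 5 - M$
$s{\left(A \right)} = \frac{1}{2 A}$
$Y{\left(5,6 \right)} s{\left(N{\left(L \right)} \right)} R{\left(3 \right)} = - 3 \frac{1}{2 \left(-5 - 5\right)} \left(5 - 3\right) = - 3 \frac{1}{2 \left(-10\right)} \left(5 - 3\right) = - 3 \cdot \frac{1}{2} \left(- \frac{1}{10}\right) 2 = \left(-3\right) \left(- \frac{1}{20}\right) 2 = \frac{3}{20} \cdot 2 = \frac{3}{10}$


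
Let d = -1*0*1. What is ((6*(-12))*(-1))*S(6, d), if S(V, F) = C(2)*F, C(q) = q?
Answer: 0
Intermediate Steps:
d = 0 (d = 0*1 = 0)
S(V, F) = 2*F
((6*(-12))*(-1))*S(6, d) = ((6*(-12))*(-1))*(2*0) = -72*(-1)*0 = 72*0 = 0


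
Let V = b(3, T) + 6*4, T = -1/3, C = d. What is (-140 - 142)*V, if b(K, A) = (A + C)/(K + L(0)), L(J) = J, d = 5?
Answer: -21620/3 ≈ -7206.7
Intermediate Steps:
C = 5
T = -1/3 (T = -1*1/3 = -1/3 ≈ -0.33333)
b(K, A) = (5 + A)/K (b(K, A) = (A + 5)/(K + 0) = (5 + A)/K)
V = 230/9 (V = (5 - 1/3)/3 + 6*4 = (1/3)*(14/3) + 24 = 14/9 + 24 = 230/9 ≈ 25.556)
(-140 - 142)*V = (-140 - 142)*(230/9) = -282*230/9 = -21620/3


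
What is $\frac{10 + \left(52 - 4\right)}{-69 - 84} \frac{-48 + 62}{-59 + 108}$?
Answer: $- \frac{116}{1071} \approx -0.10831$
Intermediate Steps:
$\frac{10 + \left(52 - 4\right)}{-69 - 84} \frac{-48 + 62}{-59 + 108} = \frac{10 + 48}{-153} \cdot \frac{14}{49} = 58 \left(- \frac{1}{153}\right) 14 \cdot \frac{1}{49} = \left(- \frac{58}{153}\right) \frac{2}{7} = - \frac{116}{1071}$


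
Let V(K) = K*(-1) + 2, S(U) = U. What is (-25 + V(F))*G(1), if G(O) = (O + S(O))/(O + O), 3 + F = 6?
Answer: -26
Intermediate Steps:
F = 3 (F = -3 + 6 = 3)
G(O) = 1 (G(O) = (O + O)/(O + O) = (2*O)/((2*O)) = (2*O)*(1/(2*O)) = 1)
V(K) = 2 - K (V(K) = -K + 2 = 2 - K)
(-25 + V(F))*G(1) = (-25 + (2 - 1*3))*1 = (-25 + (2 - 3))*1 = (-25 - 1)*1 = -26*1 = -26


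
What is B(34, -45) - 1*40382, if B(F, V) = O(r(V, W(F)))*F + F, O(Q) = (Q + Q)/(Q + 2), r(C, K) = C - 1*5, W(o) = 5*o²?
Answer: -241663/6 ≈ -40277.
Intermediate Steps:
r(C, K) = -5 + C (r(C, K) = C - 5 = -5 + C)
O(Q) = 2*Q/(2 + Q) (O(Q) = (2*Q)/(2 + Q) = 2*Q/(2 + Q))
B(F, V) = F + 2*F*(-5 + V)/(-3 + V) (B(F, V) = (2*(-5 + V)/(2 + (-5 + V)))*F + F = (2*(-5 + V)/(-3 + V))*F + F = 2*F*(-5 + V)/(-3 + V) + F = F + 2*F*(-5 + V)/(-3 + V))
B(34, -45) - 1*40382 = 34*(-13 + 3*(-45))/(-3 - 45) - 1*40382 = 34*(-13 - 135)/(-48) - 40382 = 34*(-1/48)*(-148) - 40382 = 629/6 - 40382 = -241663/6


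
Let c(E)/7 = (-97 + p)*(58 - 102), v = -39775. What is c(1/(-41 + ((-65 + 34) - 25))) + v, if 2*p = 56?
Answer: -18523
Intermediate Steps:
p = 28 (p = (½)*56 = 28)
c(E) = 21252 (c(E) = 7*((-97 + 28)*(58 - 102)) = 7*(-69*(-44)) = 7*3036 = 21252)
c(1/(-41 + ((-65 + 34) - 25))) + v = 21252 - 39775 = -18523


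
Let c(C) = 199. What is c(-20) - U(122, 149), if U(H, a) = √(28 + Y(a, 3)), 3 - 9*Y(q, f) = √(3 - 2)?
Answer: 199 - √254/3 ≈ 193.69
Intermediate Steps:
Y(q, f) = 2/9 (Y(q, f) = ⅓ - √(3 - 2)/9 = ⅓ - √1/9 = ⅓ - ⅑*1 = ⅓ - ⅑ = 2/9)
U(H, a) = √254/3 (U(H, a) = √(28 + 2/9) = √(254/9) = √254/3)
c(-20) - U(122, 149) = 199 - √254/3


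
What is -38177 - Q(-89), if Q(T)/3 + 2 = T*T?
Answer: -61934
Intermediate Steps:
Q(T) = -6 + 3*T**2 (Q(T) = -6 + 3*(T*T) = -6 + 3*T**2)
-38177 - Q(-89) = -38177 - (-6 + 3*(-89)**2) = -38177 - (-6 + 3*7921) = -38177 - (-6 + 23763) = -38177 - 1*23757 = -38177 - 23757 = -61934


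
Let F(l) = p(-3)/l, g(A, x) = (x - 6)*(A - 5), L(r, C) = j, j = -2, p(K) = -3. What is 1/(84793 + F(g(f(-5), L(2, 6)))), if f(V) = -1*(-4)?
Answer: 8/678341 ≈ 1.1793e-5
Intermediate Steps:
f(V) = 4
L(r, C) = -2
g(A, x) = (-6 + x)*(-5 + A)
F(l) = -3/l
1/(84793 + F(g(f(-5), L(2, 6)))) = 1/(84793 - 3/(30 - 6*4 - 5*(-2) + 4*(-2))) = 1/(84793 - 3/(30 - 24 + 10 - 8)) = 1/(84793 - 3/8) = 1/(678341/8) = 8/678341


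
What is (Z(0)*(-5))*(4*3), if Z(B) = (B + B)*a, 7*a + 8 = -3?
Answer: 0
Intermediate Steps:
a = -11/7 (a = -8/7 + (⅐)*(-3) = -8/7 - 3/7 = -11/7 ≈ -1.5714)
Z(B) = -22*B/7 (Z(B) = (B + B)*(-11/7) = (2*B)*(-11/7) = -22*B/7)
(Z(0)*(-5))*(4*3) = (-22/7*0*(-5))*(4*3) = (0*(-5))*12 = 0*12 = 0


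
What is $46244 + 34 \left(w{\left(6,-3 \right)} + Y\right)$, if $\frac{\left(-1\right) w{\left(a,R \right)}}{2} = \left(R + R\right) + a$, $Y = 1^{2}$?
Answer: $46278$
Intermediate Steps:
$Y = 1$
$w{\left(a,R \right)} = - 4 R - 2 a$ ($w{\left(a,R \right)} = - 2 \left(\left(R + R\right) + a\right) = - 2 \left(2 R + a\right) = - 2 \left(a + 2 R\right) = - 4 R - 2 a$)
$46244 + 34 \left(w{\left(6,-3 \right)} + Y\right) = 46244 + 34 \left(\left(\left(-4\right) \left(-3\right) - 12\right) + 1\right) = 46244 + 34 \left(\left(12 - 12\right) + 1\right) = 46244 + 34 \left(0 + 1\right) = 46244 + 34 \cdot 1 = 46244 + 34 = 46278$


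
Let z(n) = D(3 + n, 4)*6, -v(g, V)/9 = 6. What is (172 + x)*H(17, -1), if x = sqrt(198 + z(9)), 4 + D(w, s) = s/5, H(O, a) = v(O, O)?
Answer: -9288 - 54*sqrt(4470)/5 ≈ -10010.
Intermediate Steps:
v(g, V) = -54 (v(g, V) = -9*6 = -54)
H(O, a) = -54
D(w, s) = -4 + s/5
z(n) = -96/5 (z(n) = (-4 + (1/5)*4)*6 = (-4 + 4/5)*6 = -16/5*6 = -96/5)
x = sqrt(4470)/5 (x = sqrt(198 - 96/5) = sqrt(894/5) = sqrt(4470)/5 ≈ 13.372)
(172 + x)*H(17, -1) = (172 + sqrt(4470)/5)*(-54) = -9288 - 54*sqrt(4470)/5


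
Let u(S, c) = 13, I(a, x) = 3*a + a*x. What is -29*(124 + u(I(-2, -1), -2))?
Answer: -3973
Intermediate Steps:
-29*(124 + u(I(-2, -1), -2)) = -29*(124 + 13) = -29*137 = -3973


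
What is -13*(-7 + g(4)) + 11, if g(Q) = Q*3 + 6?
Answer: -132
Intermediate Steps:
g(Q) = 6 + 3*Q (g(Q) = 3*Q + 6 = 6 + 3*Q)
-13*(-7 + g(4)) + 11 = -13*(-7 + (6 + 3*4)) + 11 = -13*(-7 + (6 + 12)) + 11 = -13*(-7 + 18) + 11 = -13*11 + 11 = -143 + 11 = -132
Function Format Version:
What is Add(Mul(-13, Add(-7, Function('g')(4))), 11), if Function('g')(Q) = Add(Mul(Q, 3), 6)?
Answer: -132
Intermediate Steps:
Function('g')(Q) = Add(6, Mul(3, Q)) (Function('g')(Q) = Add(Mul(3, Q), 6) = Add(6, Mul(3, Q)))
Add(Mul(-13, Add(-7, Function('g')(4))), 11) = Add(Mul(-13, Add(-7, Add(6, Mul(3, 4)))), 11) = Add(Mul(-13, Add(-7, Add(6, 12))), 11) = Add(Mul(-13, Add(-7, 18)), 11) = Add(Mul(-13, 11), 11) = Add(-143, 11) = -132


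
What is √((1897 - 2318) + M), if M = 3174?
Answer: √2753 ≈ 52.469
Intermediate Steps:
√((1897 - 2318) + M) = √((1897 - 2318) + 3174) = √(-421 + 3174) = √2753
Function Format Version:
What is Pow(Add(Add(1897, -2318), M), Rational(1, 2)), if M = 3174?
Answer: Pow(2753, Rational(1, 2)) ≈ 52.469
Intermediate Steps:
Pow(Add(Add(1897, -2318), M), Rational(1, 2)) = Pow(Add(Add(1897, -2318), 3174), Rational(1, 2)) = Pow(Add(-421, 3174), Rational(1, 2)) = Pow(2753, Rational(1, 2))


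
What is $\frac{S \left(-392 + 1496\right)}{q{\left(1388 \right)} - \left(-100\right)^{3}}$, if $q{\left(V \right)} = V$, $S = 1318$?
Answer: $\frac{121256}{83449} \approx 1.4531$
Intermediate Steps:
$\frac{S \left(-392 + 1496\right)}{q{\left(1388 \right)} - \left(-100\right)^{3}} = \frac{1318 \left(-392 + 1496\right)}{1388 - \left(-100\right)^{3}} = \frac{1318 \cdot 1104}{1388 - -1000000} = \frac{1455072}{1388 + 1000000} = \frac{1455072}{1001388} = 1455072 \cdot \frac{1}{1001388} = \frac{121256}{83449}$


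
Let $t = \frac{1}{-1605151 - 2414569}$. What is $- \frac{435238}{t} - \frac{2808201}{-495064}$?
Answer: $\frac{866131742449183241}{495064} \approx 1.7495 \cdot 10^{12}$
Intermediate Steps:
$t = - \frac{1}{4019720}$ ($t = \frac{1}{-1605151 - 2414569} = \frac{1}{-4019720} = - \frac{1}{4019720} \approx -2.4877 \cdot 10^{-7}$)
$- \frac{435238}{t} - \frac{2808201}{-495064} = - \frac{435238}{- \frac{1}{4019720}} - \frac{2808201}{-495064} = \left(-435238\right) \left(-4019720\right) - - \frac{2808201}{495064} = 1749534893360 + \frac{2808201}{495064} = \frac{866131742449183241}{495064}$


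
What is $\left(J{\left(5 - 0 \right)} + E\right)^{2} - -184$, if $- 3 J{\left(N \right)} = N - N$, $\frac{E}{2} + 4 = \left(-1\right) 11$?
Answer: $1084$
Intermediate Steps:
$E = -30$ ($E = -8 + 2 \left(\left(-1\right) 11\right) = -8 + 2 \left(-11\right) = -8 - 22 = -30$)
$J{\left(N \right)} = 0$ ($J{\left(N \right)} = - \frac{N - N}{3} = \left(- \frac{1}{3}\right) 0 = 0$)
$\left(J{\left(5 - 0 \right)} + E\right)^{2} - -184 = \left(0 - 30\right)^{2} - -184 = \left(-30\right)^{2} + 184 = 900 + 184 = 1084$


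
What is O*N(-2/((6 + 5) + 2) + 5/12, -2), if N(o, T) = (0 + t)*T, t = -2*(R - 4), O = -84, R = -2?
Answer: 2016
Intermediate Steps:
t = 12 (t = -2*(-2 - 4) = -2*(-6) = 12)
N(o, T) = 12*T (N(o, T) = (0 + 12)*T = 12*T)
O*N(-2/((6 + 5) + 2) + 5/12, -2) = -1008*(-2) = -84*(-24) = 2016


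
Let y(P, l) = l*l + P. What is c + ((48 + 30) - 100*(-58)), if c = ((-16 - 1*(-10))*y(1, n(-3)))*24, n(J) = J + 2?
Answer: 5590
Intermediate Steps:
n(J) = 2 + J
y(P, l) = P + l² (y(P, l) = l² + P = P + l²)
c = -288 (c = ((-16 - 1*(-10))*(1 + (2 - 3)²))*24 = ((-16 + 10)*(1 + (-1)²))*24 = -6*(1 + 1)*24 = -6*2*24 = -12*24 = -288)
c + ((48 + 30) - 100*(-58)) = -288 + ((48 + 30) - 100*(-58)) = -288 + (78 + 5800) = -288 + 5878 = 5590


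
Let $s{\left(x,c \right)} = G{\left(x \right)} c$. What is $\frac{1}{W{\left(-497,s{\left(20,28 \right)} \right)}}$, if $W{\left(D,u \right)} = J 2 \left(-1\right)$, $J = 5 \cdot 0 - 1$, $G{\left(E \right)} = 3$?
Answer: $\frac{1}{2} \approx 0.5$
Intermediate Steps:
$s{\left(x,c \right)} = 3 c$
$J = -1$ ($J = 0 - 1 = -1$)
$W{\left(D,u \right)} = 2$ ($W{\left(D,u \right)} = - 2 \left(-1\right) = \left(-1\right) \left(-2\right) = 2$)
$\frac{1}{W{\left(-497,s{\left(20,28 \right)} \right)}} = \frac{1}{2}$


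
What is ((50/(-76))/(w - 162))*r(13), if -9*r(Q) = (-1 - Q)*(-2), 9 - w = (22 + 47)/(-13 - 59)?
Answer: -2800/207993 ≈ -0.013462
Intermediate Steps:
w = 239/24 (w = 9 - (22 + 47)/(-13 - 59) = 9 - 69/(-72) = 9 - 69*(-1)/72 = 9 - 1*(-23/24) = 9 + 23/24 = 239/24 ≈ 9.9583)
r(Q) = -2/9 - 2*Q/9 (r(Q) = -(-1 - Q)*(-2)/9 = -(2 + 2*Q)/9 = -2/9 - 2*Q/9)
((50/(-76))/(w - 162))*r(13) = ((50/(-76))/(239/24 - 162))*(-2/9 - 2/9*13) = ((50*(-1/76))/(-3649/24))*(-2/9 - 26/9) = -25/38*(-24/3649)*(-28/9) = (300/69331)*(-28/9) = -2800/207993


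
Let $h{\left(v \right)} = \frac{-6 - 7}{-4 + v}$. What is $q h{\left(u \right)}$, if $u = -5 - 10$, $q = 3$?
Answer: $\frac{39}{19} \approx 2.0526$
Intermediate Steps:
$u = -15$ ($u = -5 - 10 = -15$)
$h{\left(v \right)} = - \frac{13}{-4 + v}$
$q h{\left(u \right)} = 3 \left(- \frac{13}{-4 - 15}\right) = 3 \left(- \frac{13}{-19}\right) = 3 \left(\left(-13\right) \left(- \frac{1}{19}\right)\right) = 3 \cdot \frac{13}{19} = \frac{39}{19}$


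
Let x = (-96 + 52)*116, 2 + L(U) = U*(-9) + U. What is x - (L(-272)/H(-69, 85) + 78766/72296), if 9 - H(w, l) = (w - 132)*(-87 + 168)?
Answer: -1503107615251/294425460 ≈ -5105.2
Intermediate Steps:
L(U) = -2 - 8*U (L(U) = -2 + (U*(-9) + U) = -2 + (-9*U + U) = -2 - 8*U)
x = -5104 (x = -44*116 = -5104)
H(w, l) = 10701 - 81*w (H(w, l) = 9 - (w - 132)*(-87 + 168) = 9 - (-132 + w)*81 = 9 - (-10692 + 81*w) = 9 + (10692 - 81*w) = 10701 - 81*w)
x - (L(-272)/H(-69, 85) + 78766/72296) = -5104 - ((-2 - 8*(-272))/(10701 - 81*(-69)) + 78766/72296) = -5104 - ((-2 + 2176)/(10701 + 5589) + 78766*(1/72296)) = -5104 - (2174/16290 + 39383/36148) = -5104 - (2174*(1/16290) + 39383/36148) = -5104 - (1087/8145 + 39383/36148) = -5104 - 1*360067411/294425460 = -5104 - 360067411/294425460 = -1503107615251/294425460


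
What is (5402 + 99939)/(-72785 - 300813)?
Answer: -105341/373598 ≈ -0.28196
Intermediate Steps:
(5402 + 99939)/(-72785 - 300813) = 105341/(-373598) = 105341*(-1/373598) = -105341/373598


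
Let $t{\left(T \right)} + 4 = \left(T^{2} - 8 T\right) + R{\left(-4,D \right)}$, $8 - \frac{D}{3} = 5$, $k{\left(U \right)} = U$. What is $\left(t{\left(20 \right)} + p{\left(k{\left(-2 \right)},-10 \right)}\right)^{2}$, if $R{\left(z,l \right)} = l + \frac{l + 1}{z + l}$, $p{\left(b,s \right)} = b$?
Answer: $60025$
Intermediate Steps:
$D = 9$ ($D = 24 - 15 = 9$)
$R{\left(z,l \right)} = l + \frac{1 + l}{l + z}$
$t{\left(T \right)} = 7 + T^{2} - 8 T$ ($t{\left(T \right)} = -4 + \left(\left(T^{2} - 8 T\right) + \frac{1 + 9 + 9^{2} + 9 \left(-4\right)}{9 - 4}\right) = -4 + \left(\left(T^{2} - 8 T\right) + \frac{1 + 9 + 81 - 36}{5}\right) = -4 + \left(\left(T^{2} - 8 T\right) + \frac{1}{5} \cdot 55\right) = -4 + \left(\left(T^{2} - 8 T\right) + 11\right) = -4 + \left(11 + T^{2} - 8 T\right) = 7 + T^{2} - 8 T$)
$\left(t{\left(20 \right)} + p{\left(k{\left(-2 \right)},-10 \right)}\right)^{2} = \left(\left(7 + 20^{2} - 160\right) - 2\right)^{2} = \left(\left(7 + 400 - 160\right) - 2\right)^{2} = \left(247 - 2\right)^{2} = 245^{2} = 60025$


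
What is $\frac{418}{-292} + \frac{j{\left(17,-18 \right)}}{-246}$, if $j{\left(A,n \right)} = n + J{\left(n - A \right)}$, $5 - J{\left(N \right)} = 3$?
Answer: $- \frac{24539}{17958} \approx -1.3665$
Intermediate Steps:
$J{\left(N \right)} = 2$ ($J{\left(N \right)} = 5 - 3 = 2$)
$j{\left(A,n \right)} = 2 + n$ ($j{\left(A,n \right)} = n + 2 = 2 + n$)
$\frac{418}{-292} + \frac{j{\left(17,-18 \right)}}{-246} = \frac{418}{-292} + \frac{2 - 18}{-246} = 418 \left(- \frac{1}{292}\right) - - \frac{8}{123} = - \frac{209}{146} + \frac{8}{123} = - \frac{24539}{17958}$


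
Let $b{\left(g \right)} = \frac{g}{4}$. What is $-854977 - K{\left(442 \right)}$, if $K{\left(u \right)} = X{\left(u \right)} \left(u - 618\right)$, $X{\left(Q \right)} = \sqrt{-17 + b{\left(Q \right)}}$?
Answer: $-854977 + 88 \sqrt{374} \approx -8.5328 \cdot 10^{5}$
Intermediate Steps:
$b{\left(g \right)} = \frac{g}{4}$ ($b{\left(g \right)} = g \frac{1}{4} = \frac{g}{4}$)
$X{\left(Q \right)} = \sqrt{-17 + \frac{Q}{4}}$
$K{\left(u \right)} = \frac{\sqrt{-68 + u} \left(-618 + u\right)}{2}$ ($K{\left(u \right)} = \frac{\sqrt{-68 + u}}{2} \left(u - 618\right) = \frac{\sqrt{-68 + u}}{2} \left(-618 + u\right) = \frac{\sqrt{-68 + u} \left(-618 + u\right)}{2}$)
$-854977 - K{\left(442 \right)} = -854977 - \frac{\sqrt{-68 + 442} \left(-618 + 442\right)}{2} = -854977 - \frac{1}{2} \sqrt{374} \left(-176\right) = -854977 - - 88 \sqrt{374} = -854977 + 88 \sqrt{374}$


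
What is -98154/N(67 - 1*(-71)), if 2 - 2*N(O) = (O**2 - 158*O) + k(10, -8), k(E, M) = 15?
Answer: -4788/67 ≈ -71.463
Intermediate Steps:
N(O) = -13/2 + 79*O - O**2/2 (N(O) = 1 - ((O**2 - 158*O) + 15)/2 = 1 - (15 + O**2 - 158*O)/2 = 1 + (-15/2 + 79*O - O**2/2) = -13/2 + 79*O - O**2/2)
-98154/N(67 - 1*(-71)) = -98154/(-13/2 + 79*(67 - 1*(-71)) - (67 - 1*(-71))**2/2) = -98154/(-13/2 + 79*(67 + 71) - (67 + 71)**2/2) = -98154/(-13/2 + 79*138 - 1/2*138**2) = -98154/(-13/2 + 10902 - 1/2*19044) = -98154/(-13/2 + 10902 - 9522) = -98154/2747/2 = -98154*2/2747 = -4788/67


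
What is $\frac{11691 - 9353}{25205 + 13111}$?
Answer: $\frac{1169}{19158} \approx 0.061019$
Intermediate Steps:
$\frac{11691 - 9353}{25205 + 13111} = \frac{2338}{38316} = 2338 \cdot \frac{1}{38316} = \frac{1169}{19158}$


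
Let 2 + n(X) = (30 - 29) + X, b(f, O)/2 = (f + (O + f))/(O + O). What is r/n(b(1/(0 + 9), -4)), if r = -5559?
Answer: 100062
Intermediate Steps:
b(f, O) = (O + 2*f)/O (b(f, O) = 2*((f + (O + f))/(O + O)) = 2*((O + 2*f)/((2*O))) = 2*((O + 2*f)*(1/(2*O))) = 2*((O + 2*f)/(2*O)) = (O + 2*f)/O)
n(X) = -1 + X (n(X) = -2 + ((30 - 29) + X) = -2 + (1 + X) = -1 + X)
r/n(b(1/(0 + 9), -4)) = -5559/(-1 + (-4 + 2/(0 + 9))/(-4)) = -5559/(-1 - (-4 + 2/9)/4) = -5559/(-1 - ¼*(-34/9)) = -5559/(-1 + 17/18) = -5559/(-1/18) = -5559*(-18) = 100062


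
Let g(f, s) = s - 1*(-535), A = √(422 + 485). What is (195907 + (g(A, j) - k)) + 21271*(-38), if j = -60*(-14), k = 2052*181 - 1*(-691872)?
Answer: -1674300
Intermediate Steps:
k = 1063284 (k = 371412 + 691872 = 1063284)
j = 840
A = √907 ≈ 30.116
g(f, s) = 535 + s (g(f, s) = s + 535 = 535 + s)
(195907 + (g(A, j) - k)) + 21271*(-38) = (195907 + ((535 + 840) - 1*1063284)) + 21271*(-38) = (195907 + (1375 - 1063284)) - 808298 = (195907 - 1061909) - 808298 = -866002 - 808298 = -1674300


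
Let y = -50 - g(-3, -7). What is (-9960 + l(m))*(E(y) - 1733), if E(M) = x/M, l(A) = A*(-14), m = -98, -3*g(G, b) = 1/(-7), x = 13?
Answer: 15644381728/1051 ≈ 1.4885e+7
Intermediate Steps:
g(G, b) = 1/21 (g(G, b) = -1/3/(-7) = -1/3*(-1/7) = 1/21)
y = -1051/21 (y = -50 - 1*1/21 = -50 - 1/21 = -1051/21 ≈ -50.048)
l(A) = -14*A
E(M) = 13/M
(-9960 + l(m))*(E(y) - 1733) = (-9960 - 14*(-98))*(13/(-1051/21) - 1733) = (-9960 + 1372)*(13*(-21/1051) - 1733) = -8588*(-273/1051 - 1733) = -8588*(-1821656/1051) = 15644381728/1051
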